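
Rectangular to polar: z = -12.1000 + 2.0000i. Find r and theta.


r = sqrt(146.41+4) = sqrt(150.41) = 12.2642
theta = atan2(2, -12.1) = 170.6145 degrees

r = 12.2642, theta = 170.6145 degrees


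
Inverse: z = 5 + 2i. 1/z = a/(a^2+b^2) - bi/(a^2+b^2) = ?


|z|^2 = 25+4 = 29
1/z = (5 - 2i)/29

1/z = 0.1724 - 0.0690i


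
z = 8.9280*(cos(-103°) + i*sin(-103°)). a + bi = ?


a = 8.9280*cos(-103°) = 8.9280*(-0.22495) = -2.0084
b = 8.9280*sin(-103°) = 8.9280*(-0.97437) = -8.6992

-2.0084 - 8.6992i


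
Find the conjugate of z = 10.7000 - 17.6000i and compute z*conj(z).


z_bar = 10.7000 + 17.6000i
z*z_bar = 10.7^2 + (-17.6)^2 = 114.49 + 309.76 = 424.25

z_bar = 10.7000 + 17.6000i, z*z_bar = 424.25


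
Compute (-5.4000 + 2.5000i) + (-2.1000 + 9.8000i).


Real: -5.4 - 2.1 = -7.5
Imag: 2.5 + 9.8 = 12.3

-7.5000 + 12.3000i


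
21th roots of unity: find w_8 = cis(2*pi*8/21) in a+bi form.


Angle = 360*8/21 = 137.1429°
a = cos(137.1429°) = -0.7331
b = sin(137.1429°) = 0.6802

-0.7331 + 0.6802i


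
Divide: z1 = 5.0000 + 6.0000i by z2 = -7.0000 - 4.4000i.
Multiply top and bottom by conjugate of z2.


Conjugate of z2 = -7.0000 + 4.4000i
Numerator: (5.0000 + 6.0000i)(-7.0000 + 4.4000i) = -61.4000 - 20.0000i
Denominator: (-7)^2 + (-4.4)^2 = 68.36
Result = (-61.4000 - 20.0000i)/68.36

-0.8982 - 0.2926i


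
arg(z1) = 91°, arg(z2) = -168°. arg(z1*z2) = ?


arg(z1*z2) = 91° - 168° = -77°
Normalized to (-180°, 180°]: -77°

-77°


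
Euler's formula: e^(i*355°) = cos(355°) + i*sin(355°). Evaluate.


cos(355°) = 0.9962
sin(355°) = -0.0872

e^(i*355°) = 0.9962 - 0.0872i


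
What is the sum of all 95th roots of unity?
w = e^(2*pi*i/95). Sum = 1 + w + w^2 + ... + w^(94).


The sum of all 95th roots of unity is 0.
Geometric series: (1 - w^95)/(1 - w) = (1-1)/(1-w) = 0 since w^95 = 1, w ≠ 1.
Alternatively: coefficient of z^94 in z^95 - 1 is 0.

0


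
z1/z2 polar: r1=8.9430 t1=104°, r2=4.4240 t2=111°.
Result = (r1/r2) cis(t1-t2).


r = 8.9430 / 4.4240 = 2.0215
theta = 104° - 111° = -7° = 353° (mod 360)

2.0215 cis(353°)


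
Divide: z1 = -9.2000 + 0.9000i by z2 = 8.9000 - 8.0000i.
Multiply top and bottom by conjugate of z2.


Conjugate of z2 = 8.9000 + 8.0000i
Numerator: (-9.2000 + 0.9000i)(8.9000 + 8.0000i) = -89.0800 - 65.5900i
Denominator: 8.9^2 + (-8)^2 = 143.21
Result = (-89.0800 - 65.5900i)/143.21

-0.6220 - 0.4580i


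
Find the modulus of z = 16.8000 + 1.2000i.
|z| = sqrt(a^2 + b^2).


|z| = sqrt(16.8^2 + 1.2^2) = sqrt(282.24 + 1.44) = sqrt(283.68) = 16.8428

|z| = 16.8428


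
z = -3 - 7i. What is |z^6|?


|z| = sqrt(9+49) = sqrt(58) = 7.6158
|z^6| = |z|^6 = (sqrt(58))^6 = 58^3 = 195112

|z^6| = 195112


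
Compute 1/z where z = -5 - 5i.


|z|^2 = 25+25 = 50
1/z = (-5 + 5i)/50

1/z = -0.1000 + 0.1000i


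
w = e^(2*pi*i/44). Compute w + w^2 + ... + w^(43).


With w = e^(2*pi*i/44), all 44 of the 44th roots of unity w^0 = 1, w, ..., w^(43) sum to 0: 1 + w + ... + w^(43) = (1 - w^44)/(1 - w) = 0 since w^44 = 1, w ≠ 1.
Removing the root 1: w + w^2 + ... + w^(43) = 0 - 1 = -1

Sum = -1


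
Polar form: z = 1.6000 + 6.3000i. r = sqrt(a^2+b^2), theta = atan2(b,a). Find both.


r = sqrt(2.56+39.69) = sqrt(42.25) = 6.5000
theta = atan2(6.3, 1.6) = 75.7500 degrees

r = 6.5000, theta = 75.7500 degrees


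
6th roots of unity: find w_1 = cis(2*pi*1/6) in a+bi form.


Angle = 360*1/6 = 60°
a = cos(60°) = 0.5000
b = sin(60°) = 0.8660

0.5000 + 0.8660i


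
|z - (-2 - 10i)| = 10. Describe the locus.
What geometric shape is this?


|z - z0| = r is a circle with center z0 and radius r.
Center = (-2, -10), radius = 10

Circle with center (-2, -10) and radius 10


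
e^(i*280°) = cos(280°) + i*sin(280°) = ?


cos(280°) = 0.1736
sin(280°) = -0.9848

e^(i*280°) = 0.1736 - 0.9848i


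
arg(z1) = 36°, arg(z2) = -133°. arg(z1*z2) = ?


arg(z1*z2) = 36° - 133° = -97°
Normalized to (-180°, 180°]: -97°

-97°


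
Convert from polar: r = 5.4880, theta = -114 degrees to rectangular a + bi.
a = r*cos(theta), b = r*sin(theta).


a = 5.4880*cos(-114°) = 5.4880*(-0.40674) = -2.2322
b = 5.4880*sin(-114°) = 5.4880*(-0.913545) = -5.0135

-2.2322 - 5.0135i


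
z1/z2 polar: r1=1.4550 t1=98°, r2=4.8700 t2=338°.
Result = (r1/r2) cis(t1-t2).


r = 1.4550 / 4.8700 = 0.2988
theta = 98° - 338° = -240° = 120° (mod 360)

0.2988 cis(120°)


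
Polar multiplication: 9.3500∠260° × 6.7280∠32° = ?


r = 9.3500 * 6.7280 = 62.9068
theta = 260° + 32° = 292° = 292° (mod 360)

62.9068 cis(292°)


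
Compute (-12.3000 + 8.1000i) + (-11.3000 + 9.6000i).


Real: -12.3 - 11.3 = -23.6
Imag: 8.1 + 9.6 = 17.7

-23.6000 + 17.7000i


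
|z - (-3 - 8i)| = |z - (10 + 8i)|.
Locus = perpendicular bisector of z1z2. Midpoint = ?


Equal distances means the locus is the perpendicular bisector of z1 and z2.
Midpoint = ((-3+10)/2, (-8+8)/2) = (3.5000, 0)

Perpendicular bisector through (3.5000, 0)


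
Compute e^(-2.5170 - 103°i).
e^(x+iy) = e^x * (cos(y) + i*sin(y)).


e^-2.5170 = 0.0807
cos(-103°) = -0.225
sin(-103°) = -0.9744
Real = 0.0807*(-0.225) = -0.0182
Imag = 0.0807*(-0.9744) = -0.0786

-0.0182 - 0.0786i


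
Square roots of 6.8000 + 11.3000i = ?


|z| = sqrt(46.24+127.69) = 13.1883
sqrt((|z|+a)/2) = sqrt((13.1883+6.8)/2) = sqrt(9.9941) = 3.1613
sqrt((|z|-a)/2) = sqrt((13.1883-6.8)/2) = sqrt(3.1941) = 1.7872

±(3.1613 + 1.7872i) i.e. 3.1613 + 1.7872i and -3.1613 - 1.7872i


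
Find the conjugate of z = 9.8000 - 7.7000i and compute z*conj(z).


z_bar = 9.8000 + 7.7000i
z*z_bar = 9.8^2 + (-7.7)^2 = 96.04 + 59.29 = 155.33

z_bar = 9.8000 + 7.7000i, z*z_bar = 155.33


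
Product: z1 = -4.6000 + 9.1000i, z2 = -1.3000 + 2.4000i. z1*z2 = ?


Real = -4.6*(-1.3) - 9.1*2.4 = 5.98 - 21.84 = -15.86
Imag = -4.6*2.4 - (1.3)*9.1 = -11.04 - (11.83) = -22.87

-15.8600 - 22.8700i


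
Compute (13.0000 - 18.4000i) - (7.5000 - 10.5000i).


Real: 13 - 7.5 = 5.5
Imag: -18.4 + 10.5 = -7.9

5.5000 - 7.9000i


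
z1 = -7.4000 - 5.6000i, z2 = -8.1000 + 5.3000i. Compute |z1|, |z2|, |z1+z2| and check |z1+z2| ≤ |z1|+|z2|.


|z1| = sqrt((-7.4)^2 + (-5.6)^2) = sqrt(86.12) = 9.2801
|z2| = sqrt((-8.1)^2 + 5.3^2) = sqrt(93.7) = 9.6799
z1+z2 = -15.5000 - 0.3000i
|z1+z2| = sqrt(240.34) = 15.5029
|z1|+|z2| = 9.2801 + 9.6799 = 18.9600

|z1+z2| = 15.5029 ≤ |z1|+|z2| = 18.9600 (verified)


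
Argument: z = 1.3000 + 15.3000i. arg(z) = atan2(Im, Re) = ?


Re = 1.3, Im = 15.3
arg = atan2(15.3, 1.3) = 85.1434 degrees

arg(z) = 85.1434 degrees


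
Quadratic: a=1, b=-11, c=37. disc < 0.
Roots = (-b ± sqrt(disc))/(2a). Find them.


disc = (-11)^2 - 4*1*37 = 121 - 148 = -27
sqrt(|disc|) = sqrt(27) = 5.1962
Real part = 11/(2*1) = 5.5000
Imag part = 5.1962/(2*1) = 2.5981

5.5000 ± 2.5981i


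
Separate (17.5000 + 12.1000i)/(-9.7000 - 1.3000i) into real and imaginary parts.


Multiply by conjugate: (17.5000 + 12.1000i)(-9.7000 + 1.3000i) / ((-9.7)^2 + (-1.3)^2)
Numerator real = 17.5*(-9.7) + 12.1*(-1.3) = -185.48
Numerator imag = 12.1*(-9.7) - 17.5*(-1.3) = -94.62
Denominator = 95.78
Re(z) = -185.48/95.78 = -1.9365
Im(z) = -94.62/95.78 = -0.9879

Re(z) = -1.9365, Im(z) = -0.9879


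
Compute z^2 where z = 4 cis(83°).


r^2 = 4^2 = 16
n*theta = 2*83° = 166° = 166° (mod 360)
a = 16*cos(166°) = -15.5247
b = 16*sin(166°) = 3.8708

16 cis(166°) = -15.5247 + 3.8708i


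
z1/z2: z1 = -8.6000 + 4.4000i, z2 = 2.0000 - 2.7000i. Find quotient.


Conjugate of z2 = 2.0000 + 2.7000i
Numerator: (-8.6000 + 4.4000i)(2.0000 + 2.7000i) = -29.0800 - 14.4200i
Denominator: 2^2 + (-2.7)^2 = 11.29
Result = (-29.0800 - 14.4200i)/11.29

-2.5757 - 1.2772i


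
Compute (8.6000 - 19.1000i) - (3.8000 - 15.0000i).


Real: 8.6 - 3.8 = 4.8
Imag: -19.1 + 15 = -4.1

4.8000 - 4.1000i


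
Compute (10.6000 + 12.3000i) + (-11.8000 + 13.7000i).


Real: 10.6 - 11.8 = -1.2
Imag: 12.3 + 13.7 = 26

-1.2000 + 26.0000i


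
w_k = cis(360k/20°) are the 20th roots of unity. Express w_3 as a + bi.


Angle = 360*3/20 = 54°
a = cos(54°) = 0.5878
b = sin(54°) = 0.8090

0.5878 + 0.8090i


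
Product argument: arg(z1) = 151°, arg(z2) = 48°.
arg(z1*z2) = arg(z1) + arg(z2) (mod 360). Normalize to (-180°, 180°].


arg(z1*z2) = 151° + 48° = 199°
Normalized to (-180°, 180°]: -161°

-161°


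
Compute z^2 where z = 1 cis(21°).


r^2 = 1^2 = 1
n*theta = 2*21° = 42° = 42° (mod 360)
a = 1*cos(42°) = 0.7431
b = 1*sin(42°) = 0.6691

1 cis(42°) = 0.7431 + 0.6691i


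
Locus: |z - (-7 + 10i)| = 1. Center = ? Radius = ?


|z - z0| = r is a circle with center z0 and radius r.
Center = (-7, 10), radius = 1

Circle with center (-7, 10) and radius 1


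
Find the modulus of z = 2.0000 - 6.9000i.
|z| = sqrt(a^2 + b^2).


|z| = sqrt(2^2 + (-6.9)^2) = sqrt(4 + 47.61) = sqrt(51.61) = 7.1840

|z| = 7.1840


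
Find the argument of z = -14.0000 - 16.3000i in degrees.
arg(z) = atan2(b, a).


Re = -14, Im = -16.3
arg = atan2(-16.3, -14) = -130.6591 degrees

arg(z) = -130.6591 degrees


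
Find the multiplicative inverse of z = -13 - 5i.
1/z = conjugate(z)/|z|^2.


|z|^2 = 169+25 = 194
1/z = (-13 + 5i)/194

1/z = -0.0670 + 0.0258i


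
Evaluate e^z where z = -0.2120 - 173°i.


e^-0.2120 = 0.8090
cos(-173°) = -0.9925
sin(-173°) = -0.1219
Real = 0.8090*(-0.9925) = -0.8029
Imag = 0.8090*(-0.1219) = -0.0986

-0.8029 - 0.0986i


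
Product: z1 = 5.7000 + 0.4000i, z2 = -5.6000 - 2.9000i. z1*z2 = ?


Real = 5.7*(-5.6) - 0.4*(-2.9) = -31.92 - (-1.16) = -30.76
Imag = 5.7*(-2.9) - (5.6)*0.4 = -16.53 - (2.24) = -18.77

-30.7600 - 18.7700i


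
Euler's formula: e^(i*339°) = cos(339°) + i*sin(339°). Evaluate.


cos(339°) = 0.9336
sin(339°) = -0.3584

e^(i*339°) = 0.9336 - 0.3584i


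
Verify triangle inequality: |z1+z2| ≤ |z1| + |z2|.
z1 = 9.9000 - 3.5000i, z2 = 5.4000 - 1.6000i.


|z1| = sqrt(9.9^2 + (-3.5)^2) = sqrt(110.26) = 10.5005
|z2| = sqrt(5.4^2 + (-1.6)^2) = sqrt(31.72) = 5.6321
z1+z2 = 15.3000 - 5.1000i
|z1+z2| = sqrt(260.1) = 16.1276
|z1|+|z2| = 10.5005 + 5.6321 = 16.1326

|z1+z2| = 16.1276 ≤ |z1|+|z2| = 16.1326 (verified)


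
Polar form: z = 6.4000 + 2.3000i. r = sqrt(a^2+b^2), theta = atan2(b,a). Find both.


r = sqrt(40.96+5.29) = sqrt(46.25) = 6.8007
theta = atan2(2.3, 6.4) = 19.7672 degrees

r = 6.8007, theta = 19.7672 degrees


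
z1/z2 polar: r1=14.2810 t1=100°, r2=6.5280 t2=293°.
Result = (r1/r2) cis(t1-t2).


r = 14.2810 / 6.5280 = 2.1877
theta = 100° - 293° = -193° = 167° (mod 360)

2.1877 cis(167°)


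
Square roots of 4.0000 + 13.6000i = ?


|z| = sqrt(16+184.96) = 14.1760
sqrt((|z|+a)/2) = sqrt((14.1760+4)/2) = sqrt(9.0880) = 3.0146
sqrt((|z|-a)/2) = sqrt((14.1760-4)/2) = sqrt(5.0880) = 2.2557

±(3.0146 + 2.2557i) i.e. 3.0146 + 2.2557i and -3.0146 - 2.2557i


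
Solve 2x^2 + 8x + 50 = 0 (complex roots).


disc = 8^2 - 4*2*50 = 64 - 400 = -336
sqrt(|disc|) = sqrt(336) = 18.3303
Real part = -8/(2*2) = -2.0000
Imag part = 18.3303/(2*2) = 4.5826

-2.0000 ± 4.5826i


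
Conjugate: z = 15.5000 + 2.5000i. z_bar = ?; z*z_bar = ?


z_bar = 15.5000 - 2.5000i
z*z_bar = 15.5^2 + 2.5^2 = 240.25 + 6.25 = 246.5

z_bar = 15.5000 - 2.5000i, z*z_bar = 246.5


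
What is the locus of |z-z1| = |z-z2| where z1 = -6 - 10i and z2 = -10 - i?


Equal distances means the locus is the perpendicular bisector of z1 and z2.
Midpoint = ((-6+(-10))/2, (-10+(-1))/2) = (-8.0000, -5.5000)

Perpendicular bisector through (-8.0000, -5.5000)


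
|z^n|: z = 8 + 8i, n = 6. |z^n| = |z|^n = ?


|z| = sqrt(64+64) = sqrt(128) = 11.3137
|z^6| = |z|^6 = (sqrt(128))^6 = 128^3 = 2097152

|z^6| = 2097152


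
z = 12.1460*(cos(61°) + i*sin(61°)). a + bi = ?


a = 12.1460*cos(61°) = 12.1460*0.48481 = 5.8885
b = 12.1460*sin(61°) = 12.1460*0.87462 = 10.6231

5.8885 + 10.6231i


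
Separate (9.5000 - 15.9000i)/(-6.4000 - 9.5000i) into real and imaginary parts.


Multiply by conjugate: (9.5000 - 15.9000i)(-6.4000 + 9.5000i) / ((-6.4)^2 + (-9.5)^2)
Numerator real = 9.5*(-6.4) - (15.9)*(-9.5) = 90.25
Numerator imag = -15.9*(-6.4) - 9.5*(-9.5) = 192.01
Denominator = 131.21
Re(z) = 90.25/131.21 = 0.6878
Im(z) = 192.01/131.21 = 1.4634

Re(z) = 0.6878, Im(z) = 1.4634


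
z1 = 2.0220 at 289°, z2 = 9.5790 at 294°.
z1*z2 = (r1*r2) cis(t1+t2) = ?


r = 2.0220 * 9.5790 = 19.3687
theta = 289° + 294° = 583° = 223° (mod 360)

19.3687 cis(223°)


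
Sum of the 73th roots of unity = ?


The sum of all 73th roots of unity is 0.
Geometric series: (1 - w^73)/(1 - w) = (1-1)/(1-w) = 0 since w^73 = 1, w ≠ 1.
Alternatively: coefficient of z^72 in z^73 - 1 is 0.

0


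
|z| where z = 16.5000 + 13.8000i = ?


|z| = sqrt(16.5^2 + 13.8^2) = sqrt(272.25 + 190.44) = sqrt(462.69) = 21.5102

|z| = 21.5102


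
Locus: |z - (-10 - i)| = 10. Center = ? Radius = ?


|z - z0| = r is a circle with center z0 and radius r.
Center = (-10, -1), radius = 10

Circle with center (-10, -1) and radius 10


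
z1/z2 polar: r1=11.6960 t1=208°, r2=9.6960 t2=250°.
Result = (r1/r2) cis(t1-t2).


r = 11.6960 / 9.6960 = 1.2063
theta = 208° - 250° = -42° = 318° (mod 360)

1.2063 cis(318°)


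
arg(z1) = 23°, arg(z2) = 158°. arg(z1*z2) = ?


arg(z1*z2) = 23° + 158° = 181°
Normalized to (-180°, 180°]: -179°

-179°


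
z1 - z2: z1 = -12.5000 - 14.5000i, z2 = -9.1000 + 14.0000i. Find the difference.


Real: -12.5 + 9.1 = -3.4
Imag: -14.5 - 14 = -28.5

-3.4000 - 28.5000i


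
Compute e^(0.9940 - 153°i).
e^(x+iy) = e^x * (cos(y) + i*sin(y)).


e^0.9940 = 2.7020
cos(-153°) = -0.891
sin(-153°) = -0.454
Real = 2.7020*(-0.891) = -2.4075
Imag = 2.7020*(-0.454) = -1.2267

-2.4075 - 1.2267i


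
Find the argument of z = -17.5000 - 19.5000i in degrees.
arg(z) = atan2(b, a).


Re = -17.5, Im = -19.5
arg = atan2(-19.5, -17.5) = -131.9059 degrees

arg(z) = -131.9059 degrees


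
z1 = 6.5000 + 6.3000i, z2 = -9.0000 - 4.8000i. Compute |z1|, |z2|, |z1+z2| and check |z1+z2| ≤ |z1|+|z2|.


|z1| = sqrt(6.5^2 + 6.3^2) = sqrt(81.94) = 9.0521
|z2| = sqrt((-9)^2 + (-4.8)^2) = sqrt(104.04) = 10.2000
z1+z2 = -2.5000 + 1.5000i
|z1+z2| = sqrt(8.5) = 2.9155
|z1|+|z2| = 9.0521 + 10.2000 = 19.2521

|z1+z2| = 2.9155 ≤ |z1|+|z2| = 19.2521 (verified)


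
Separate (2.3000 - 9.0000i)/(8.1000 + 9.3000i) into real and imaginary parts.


Multiply by conjugate: (2.3000 - 9.0000i)(8.1000 - 9.3000i) / (8.1^2 + 9.3^2)
Numerator real = 2.3*8.1 - (9)*9.3 = -65.07
Numerator imag = -9*8.1 - 2.3*9.3 = -94.29
Denominator = 152.1
Re(z) = -65.07/152.1 = -0.4278
Im(z) = -94.29/152.1 = -0.6199

Re(z) = -0.4278, Im(z) = -0.6199


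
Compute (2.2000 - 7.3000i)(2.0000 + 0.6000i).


Real = 2.2*2 - (-7.3)*0.6 = 4.4 - (-4.38) = 8.78
Imag = 2.2*0.6 + 2*(-7.3) = 1.32 - (14.6) = -13.28

8.7800 - 13.2800i


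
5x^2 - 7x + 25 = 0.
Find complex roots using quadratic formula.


disc = (-7)^2 - 4*5*25 = 49 - 500 = -451
sqrt(|disc|) = sqrt(451) = 21.2368
Real part = 7/(2*5) = 0.7000
Imag part = 21.2368/(2*5) = 2.1237

0.7000 ± 2.1237i


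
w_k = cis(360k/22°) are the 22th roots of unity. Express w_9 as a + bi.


Angle = 360*9/22 = 147.2727°
a = cos(147.2727°) = -0.8413
b = sin(147.2727°) = 0.5406

-0.8413 + 0.5406i


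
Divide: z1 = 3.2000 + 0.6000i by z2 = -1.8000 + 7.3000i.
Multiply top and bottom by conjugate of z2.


Conjugate of z2 = -1.8000 - 7.3000i
Numerator: (3.2000 + 0.6000i)(-1.8000 - 7.3000i) = -1.3800 - 24.4400i
Denominator: (-1.8)^2 + 7.3^2 = 56.53
Result = (-1.3800 - 24.4400i)/56.53

-0.0244 - 0.4323i


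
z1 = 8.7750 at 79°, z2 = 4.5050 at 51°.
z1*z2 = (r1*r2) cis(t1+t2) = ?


r = 8.7750 * 4.5050 = 39.5314
theta = 79° + 51° = 130° = 130° (mod 360)

39.5314 cis(130°)


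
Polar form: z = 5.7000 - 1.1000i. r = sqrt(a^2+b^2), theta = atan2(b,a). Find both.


r = sqrt(32.49+1.21) = sqrt(33.7) = 5.8052
theta = atan2(-1.1, 5.7) = -10.9228 degrees

r = 5.8052, theta = -10.9228 degrees


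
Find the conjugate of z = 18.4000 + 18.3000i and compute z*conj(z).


z_bar = 18.4000 - 18.3000i
z*z_bar = 18.4^2 + 18.3^2 = 338.56 + 334.89 = 673.45

z_bar = 18.4000 - 18.3000i, z*z_bar = 673.45


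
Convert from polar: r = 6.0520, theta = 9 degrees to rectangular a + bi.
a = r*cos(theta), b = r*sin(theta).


a = 6.0520*cos(9°) = 6.0520*0.98769 = 5.9775
b = 6.0520*sin(9°) = 6.0520*0.15643 = 0.9467

5.9775 + 0.9467i


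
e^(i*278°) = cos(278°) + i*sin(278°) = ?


cos(278°) = 0.1392
sin(278°) = -0.9903

e^(i*278°) = 0.1392 - 0.9903i


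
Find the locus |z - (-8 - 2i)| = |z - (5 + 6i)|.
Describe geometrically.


Equal distances means the locus is the perpendicular bisector of z1 and z2.
Midpoint = ((-8+5)/2, (-2+6)/2) = (-1.5000, 2.0000)

Perpendicular bisector through (-1.5000, 2.0000)


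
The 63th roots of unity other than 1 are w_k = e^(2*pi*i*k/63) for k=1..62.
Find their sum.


With w = e^(2*pi*i/63), all 63 of the 63th roots of unity w^0 = 1, w, ..., w^(62) sum to 0: 1 + w + ... + w^(62) = (1 - w^63)/(1 - w) = 0 since w^63 = 1, w ≠ 1.
Removing the root 1: w + w^2 + ... + w^(62) = 0 - 1 = -1

Sum = -1


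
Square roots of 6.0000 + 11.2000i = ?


|z| = sqrt(36+125.44) = 12.7059
sqrt((|z|+a)/2) = sqrt((12.7059+6)/2) = sqrt(9.3530) = 3.0583
sqrt((|z|-a)/2) = sqrt((12.7059-6)/2) = sqrt(3.3530) = 1.8311

±(3.0583 + 1.8311i) i.e. 3.0583 + 1.8311i and -3.0583 - 1.8311i


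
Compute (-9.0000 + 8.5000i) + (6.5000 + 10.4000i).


Real: -9 + 6.5 = -2.5
Imag: 8.5 + 10.4 = 18.9

-2.5000 + 18.9000i


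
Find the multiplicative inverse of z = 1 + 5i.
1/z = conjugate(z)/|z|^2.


|z|^2 = 1+25 = 26
1/z = (1 - 5i)/26

1/z = 0.0385 - 0.1923i


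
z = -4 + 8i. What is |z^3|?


|z| = sqrt(16+64) = sqrt(80) = 8.9443
|z^3| = |z|^3 = (sqrt(80))^3 = 80*sqrt(80)

|z^3| = 80*sqrt(80) ≈ 715.5418


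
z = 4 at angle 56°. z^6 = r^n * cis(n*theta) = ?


r^6 = 4^6 = 4096
n*theta = 6*56° = 336° = 336° (mod 360)
a = 4096*cos(336°) = 3741.8822
b = 4096*sin(336°) = -1665.9933

4096 cis(336°) = 3741.8822 - 1665.9933i


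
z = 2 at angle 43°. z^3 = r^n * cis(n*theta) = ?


r^3 = 2^3 = 8
n*theta = 3*43° = 129° = 129° (mod 360)
a = 8*cos(129°) = -5.0346
b = 8*sin(129°) = 6.2172

8 cis(129°) = -5.0346 + 6.2172i


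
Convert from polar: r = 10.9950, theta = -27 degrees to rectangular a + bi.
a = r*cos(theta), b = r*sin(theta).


a = 10.9950*cos(-27°) = 10.9950*0.891007 = 9.7966
b = 10.9950*sin(-27°) = 10.9950*(-0.45399) = -4.9916

9.7966 - 4.9916i


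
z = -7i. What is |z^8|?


|z| = sqrt(0+49) = sqrt(49) = 7
|z^8| = |z|^8 = 7^8 = 5764801

|z^8| = 5764801


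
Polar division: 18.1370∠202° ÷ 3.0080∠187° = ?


r = 18.1370 / 3.0080 = 6.0296
theta = 202° - 187° = 15° = 15° (mod 360)

6.0296 cis(15°)


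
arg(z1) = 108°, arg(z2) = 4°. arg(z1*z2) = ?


arg(z1*z2) = 108° + 4° = 112°
Normalized to (-180°, 180°]: 112°

112°


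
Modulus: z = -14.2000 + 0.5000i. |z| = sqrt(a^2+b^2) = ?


|z| = sqrt((-14.2)^2 + 0.5^2) = sqrt(201.64 + 0.25) = sqrt(201.89) = 14.2088

|z| = 14.2088


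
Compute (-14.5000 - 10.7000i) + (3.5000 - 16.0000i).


Real: -14.5 + 3.5 = -11
Imag: -10.7 - 16 = -26.7

-11.0000 - 26.7000i


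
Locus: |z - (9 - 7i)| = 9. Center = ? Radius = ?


|z - z0| = r is a circle with center z0 and radius r.
Center = (9, -7), radius = 9

Circle with center (9, -7) and radius 9


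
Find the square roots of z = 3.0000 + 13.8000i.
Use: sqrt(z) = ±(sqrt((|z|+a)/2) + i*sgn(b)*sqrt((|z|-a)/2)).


|z| = sqrt(9+190.44) = 14.1223
sqrt((|z|+a)/2) = sqrt((14.1223+3)/2) = sqrt(8.5612) = 2.9259
sqrt((|z|-a)/2) = sqrt((14.1223-3)/2) = sqrt(5.5612) = 2.3582

±(2.9259 + 2.3582i) i.e. 2.9259 + 2.3582i and -2.9259 - 2.3582i


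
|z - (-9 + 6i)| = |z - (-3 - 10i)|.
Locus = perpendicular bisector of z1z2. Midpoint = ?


Equal distances means the locus is the perpendicular bisector of z1 and z2.
Midpoint = ((-9+(-3))/2, (6+(-10))/2) = (-6.0000, -2.0000)

Perpendicular bisector through (-6.0000, -2.0000)


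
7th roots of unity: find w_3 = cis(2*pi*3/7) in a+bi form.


Angle = 360*3/7 = 154.2857°
a = cos(154.2857°) = -0.9010
b = sin(154.2857°) = 0.4339

-0.9010 + 0.4339i


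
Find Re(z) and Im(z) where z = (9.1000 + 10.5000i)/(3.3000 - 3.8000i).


Multiply by conjugate: (9.1000 + 10.5000i)(3.3000 + 3.8000i) / (3.3^2 + (-3.8)^2)
Numerator real = 9.1*3.3 + 10.5*(-3.8) = -9.87
Numerator imag = 10.5*3.3 - 9.1*(-3.8) = 69.23
Denominator = 25.33
Re(z) = -9.87/25.33 = -0.3897
Im(z) = 69.23/25.33 = 2.7331

Re(z) = -0.3897, Im(z) = 2.7331


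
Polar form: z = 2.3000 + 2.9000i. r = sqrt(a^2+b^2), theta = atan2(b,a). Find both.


r = sqrt(5.29+8.41) = sqrt(13.7) = 3.7014
theta = atan2(2.9, 2.3) = 51.5819 degrees

r = 3.7014, theta = 51.5819 degrees


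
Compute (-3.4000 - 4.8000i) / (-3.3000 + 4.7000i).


Conjugate of z2 = -3.3000 - 4.7000i
Numerator: (-3.4000 - 4.8000i)(-3.3000 - 4.7000i) = -11.3400 + 31.8200i
Denominator: (-3.3)^2 + 4.7^2 = 32.98
Result = (-11.3400 + 31.8200i)/32.98

-0.3438 + 0.9648i


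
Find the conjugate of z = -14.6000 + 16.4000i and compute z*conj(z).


z_bar = -14.6000 - 16.4000i
z*z_bar = (-14.6)^2 + 16.4^2 = 213.16 + 268.96 = 482.12

z_bar = -14.6000 - 16.4000i, z*z_bar = 482.12


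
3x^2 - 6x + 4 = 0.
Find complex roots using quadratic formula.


disc = (-6)^2 - 4*3*4 = 36 - 48 = -12
sqrt(|disc|) = sqrt(12) = 3.4641
Real part = 6/(2*3) = 1.0000
Imag part = 3.4641/(2*3) = 0.5774

1.0000 ± 0.5774i


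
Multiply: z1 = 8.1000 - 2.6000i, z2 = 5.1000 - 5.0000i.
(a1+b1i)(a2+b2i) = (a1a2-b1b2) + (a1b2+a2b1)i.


Real = 8.1*5.1 - (-2.6)*(-5) = 41.31 - 13 = 28.31
Imag = 8.1*(-5) + 5.1*(-2.6) = -40.5 - (13.26) = -53.76

28.3100 - 53.7600i


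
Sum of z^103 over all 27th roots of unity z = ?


The roots are w_k = w^k with w = e^(2*pi*i/27), and (w^k)^103 = (w^103)^k.
So S = 1 + u + u^2 + ... + u^(26) with u = w^103.
103 = 3*27 + 22, so 103 is not a multiple of 27: u = (w^27)^3 * w^22 = w^22 ≠ 1 (w is a primitive 27th root), while u^27 = (w^27)^103 = 1.
Geometric series: S = (1 - u^27)/(1 - u) = (1 - 1)/(1 - u) = 0

S = 0


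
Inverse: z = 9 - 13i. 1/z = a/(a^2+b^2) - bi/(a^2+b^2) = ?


|z|^2 = 81+169 = 250
1/z = (9 + 13i)/250

1/z = 0.0360 + 0.0520i


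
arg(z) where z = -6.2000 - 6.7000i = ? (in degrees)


Re = -6.2, Im = -6.7
arg = atan2(-6.7, -6.2) = -132.7803 degrees

arg(z) = -132.7803 degrees


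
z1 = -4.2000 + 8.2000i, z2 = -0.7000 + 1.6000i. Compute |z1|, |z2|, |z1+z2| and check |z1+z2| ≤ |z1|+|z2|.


|z1| = sqrt((-4.2)^2 + 8.2^2) = sqrt(84.88) = 9.2130
|z2| = sqrt((-0.7)^2 + 1.6^2) = sqrt(3.05) = 1.7464
z1+z2 = -4.9000 + 9.8000i
|z1+z2| = sqrt(120.05) = 10.9567
|z1|+|z2| = 9.2130 + 1.7464 = 10.9594

|z1+z2| = 10.9567 ≤ |z1|+|z2| = 10.9594 (verified)


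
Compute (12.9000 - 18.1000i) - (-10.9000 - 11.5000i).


Real: 12.9 + 10.9 = 23.8
Imag: -18.1 + 11.5 = -6.6

23.8000 - 6.6000i


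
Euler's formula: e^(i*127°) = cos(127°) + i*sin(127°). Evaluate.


cos(127°) = -0.6018
sin(127°) = 0.7986

e^(i*127°) = -0.6018 + 0.7986i


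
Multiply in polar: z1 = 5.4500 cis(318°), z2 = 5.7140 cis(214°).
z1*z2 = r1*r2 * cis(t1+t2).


r = 5.4500 * 5.7140 = 31.1413
theta = 318° + 214° = 532° = 172° (mod 360)

31.1413 cis(172°)


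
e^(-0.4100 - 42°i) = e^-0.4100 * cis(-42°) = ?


e^-0.4100 = 0.6637
cos(-42°) = 0.7431
sin(-42°) = -0.6691
Real = 0.6637*0.7431 = 0.4932
Imag = 0.6637*(-0.6691) = -0.4441

0.4932 - 0.4441i


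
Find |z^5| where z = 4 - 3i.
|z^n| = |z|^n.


|z| = sqrt(16+9) = sqrt(25) = 5
|z^5| = |z|^5 = 5^5 = 3125

|z^5| = 3125


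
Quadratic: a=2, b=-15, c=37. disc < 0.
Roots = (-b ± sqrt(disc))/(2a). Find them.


disc = (-15)^2 - 4*2*37 = 225 - 296 = -71
sqrt(|disc|) = sqrt(71) = 8.4261
Real part = 15/(2*2) = 3.7500
Imag part = 8.4261/(2*2) = 2.1065

3.7500 ± 2.1065i


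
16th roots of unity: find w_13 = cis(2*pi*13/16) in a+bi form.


Angle = 360*13/16 = 292.5°
a = cos(292.5°) = 0.3827
b = sin(292.5°) = -0.9239

0.3827 - 0.9239i


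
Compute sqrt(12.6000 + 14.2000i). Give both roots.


|z| = sqrt(158.76+201.64) = 18.9842
sqrt((|z|+a)/2) = sqrt((18.9842+12.6)/2) = sqrt(15.7921) = 3.9739
sqrt((|z|-a)/2) = sqrt((18.9842-12.6)/2) = sqrt(3.1921) = 1.7866

±(3.9739 + 1.7866i) i.e. 3.9739 + 1.7866i and -3.9739 - 1.7866i


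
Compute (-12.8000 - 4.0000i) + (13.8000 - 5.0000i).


Real: -12.8 + 13.8 = 1
Imag: -4 - 5 = -9

1.0000 - 9.0000i


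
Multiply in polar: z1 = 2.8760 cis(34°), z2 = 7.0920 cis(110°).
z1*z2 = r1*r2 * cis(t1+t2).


r = 2.8760 * 7.0920 = 20.3966
theta = 34° + 110° = 144° = 144° (mod 360)

20.3966 cis(144°)


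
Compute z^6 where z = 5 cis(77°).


r^6 = 5^6 = 15625
n*theta = 6*77° = 462° = 102° (mod 360)
a = 15625*cos(102°) = -3248.6202
b = 15625*sin(102°) = 15283.5563

15625 cis(102°) = -3248.6202 + 15283.5563i


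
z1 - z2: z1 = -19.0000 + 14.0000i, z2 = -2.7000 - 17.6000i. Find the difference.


Real: -19 + 2.7 = -16.3
Imag: 14 + 17.6 = 31.6

-16.3000 + 31.6000i


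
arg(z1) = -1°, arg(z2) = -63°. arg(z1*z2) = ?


arg(z1*z2) = -1° - 63° = -64°
Normalized to (-180°, 180°]: -64°

-64°


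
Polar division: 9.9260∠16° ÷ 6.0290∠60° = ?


r = 9.9260 / 6.0290 = 1.6464
theta = 16° - 60° = -44° = 316° (mod 360)

1.6464 cis(316°)


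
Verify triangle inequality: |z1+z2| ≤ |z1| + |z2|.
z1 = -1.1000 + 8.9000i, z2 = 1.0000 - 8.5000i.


|z1| = sqrt((-1.1)^2 + 8.9^2) = sqrt(80.42) = 8.9677
|z2| = sqrt(1^2 + (-8.5)^2) = sqrt(73.25) = 8.5586
z1+z2 = -0.1000 + 0.4000i
|z1+z2| = sqrt(0.17) = 0.4123
|z1|+|z2| = 8.9677 + 8.5586 = 17.5263

|z1+z2| = 0.4123 ≤ |z1|+|z2| = 17.5263 (verified)


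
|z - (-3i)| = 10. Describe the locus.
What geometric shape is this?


|z - z0| = r is a circle with center z0 and radius r.
Center = (0, -3), radius = 10

Circle with center (0, -3) and radius 10


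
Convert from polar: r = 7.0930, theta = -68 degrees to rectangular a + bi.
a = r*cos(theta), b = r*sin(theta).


a = 7.0930*cos(-68°) = 7.0930*0.37461 = 2.6571
b = 7.0930*sin(-68°) = 7.0930*(-0.92718) = -6.5765

2.6571 - 6.5765i


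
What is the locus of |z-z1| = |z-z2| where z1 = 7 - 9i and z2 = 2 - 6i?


Equal distances means the locus is the perpendicular bisector of z1 and z2.
Midpoint = ((7+2)/2, (-9+(-6))/2) = (4.5000, -7.5000)

Perpendicular bisector through (4.5000, -7.5000)


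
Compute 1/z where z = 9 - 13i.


|z|^2 = 81+169 = 250
1/z = (9 + 13i)/250

1/z = 0.0360 + 0.0520i


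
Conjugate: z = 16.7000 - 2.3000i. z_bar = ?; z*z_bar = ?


z_bar = 16.7000 + 2.3000i
z*z_bar = 16.7^2 + (-2.3)^2 = 278.89 + 5.29 = 284.18

z_bar = 16.7000 + 2.3000i, z*z_bar = 284.18


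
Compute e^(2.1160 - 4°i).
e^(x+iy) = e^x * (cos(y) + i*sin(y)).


e^2.1160 = 8.2979
cos(-4°) = 0.99756
sin(-4°) = -0.069756
Real = 8.2979*0.99756 = 8.2777
Imag = 8.2979*(-0.069756) = -0.5788

8.2777 - 0.5788i


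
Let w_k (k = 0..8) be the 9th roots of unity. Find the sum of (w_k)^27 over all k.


The roots are w_k = w^k with w = e^(2*pi*i/9), and (w^k)^27 = (w^27)^k.
So S = 1 + u + u^2 + ... + u^(8) with u = w^27.
27 = 3*9 + 0, so 27 is a multiple of 9 and u = (w^9)^3 = 1.
Every one of the 9 terms equals 1: S = 9

S = 9


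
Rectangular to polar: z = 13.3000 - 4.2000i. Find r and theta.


r = sqrt(176.89+17.64) = sqrt(194.53) = 13.9474
theta = atan2(-4.2, 13.3) = -17.5256 degrees

r = 13.9474, theta = -17.5256 degrees


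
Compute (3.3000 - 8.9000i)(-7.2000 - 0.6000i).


Real = 3.3*(-7.2) - (-8.9)*(-0.6) = -23.76 - 5.34 = -29.1
Imag = 3.3*(-0.6) - (7.2)*(-8.9) = -1.98 + 64.08 = 62.1

-29.1000 + 62.1000i


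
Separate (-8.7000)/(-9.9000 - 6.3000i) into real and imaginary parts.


Multiply by conjugate: (-8.7000)(-9.9000 + 6.3000i) / ((-9.9)^2 + (-6.3)^2)
Numerator real = -8.7*(-9.9) + 0*(-6.3) = 86.13
Numerator imag = 0*(-9.9) - (-8.7)*(-6.3) = -54.81
Denominator = 137.7
Re(z) = 86.13/137.7 = 0.6255
Im(z) = -54.81/137.7 = -0.3980

Re(z) = 0.6255, Im(z) = -0.3980


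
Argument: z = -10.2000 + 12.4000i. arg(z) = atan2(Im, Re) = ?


Re = -10.2, Im = 12.4
arg = atan2(12.4, -10.2) = 129.4401 degrees

arg(z) = 129.4401 degrees


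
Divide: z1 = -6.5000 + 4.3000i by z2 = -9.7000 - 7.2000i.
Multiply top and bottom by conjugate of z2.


Conjugate of z2 = -9.7000 + 7.2000i
Numerator: (-6.5000 + 4.3000i)(-9.7000 + 7.2000i) = 32.0900 - 88.5100i
Denominator: (-9.7)^2 + (-7.2)^2 = 145.93
Result = (32.0900 - 88.5100i)/145.93

0.2199 - 0.6065i


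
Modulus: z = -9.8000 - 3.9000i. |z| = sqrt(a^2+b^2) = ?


|z| = sqrt((-9.8)^2 + (-3.9)^2) = sqrt(96.04 + 15.21) = sqrt(111.25) = 10.5475

|z| = 10.5475


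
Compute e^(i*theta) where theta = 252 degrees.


cos(252°) = -0.3090
sin(252°) = -0.9511

e^(i*252°) = -0.3090 - 0.9511i


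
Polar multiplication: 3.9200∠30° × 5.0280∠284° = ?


r = 3.9200 * 5.0280 = 19.7098
theta = 30° + 284° = 314° = 314° (mod 360)

19.7098 cis(314°)


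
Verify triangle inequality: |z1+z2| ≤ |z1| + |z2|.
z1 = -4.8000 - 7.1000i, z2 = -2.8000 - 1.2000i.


|z1| = sqrt((-4.8)^2 + (-7.1)^2) = sqrt(73.45) = 8.5703
|z2| = sqrt((-2.8)^2 + (-1.2)^2) = sqrt(9.28) = 3.0463
z1+z2 = -7.6000 - 8.3000i
|z1+z2| = sqrt(126.65) = 11.2539
|z1|+|z2| = 8.5703 + 3.0463 = 11.6166

|z1+z2| = 11.2539 ≤ |z1|+|z2| = 11.6166 (verified)


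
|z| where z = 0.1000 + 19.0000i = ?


|z| = sqrt(0.1^2 + 19^2) = sqrt(0.01 + 361) = sqrt(361.01) = 19.0003

|z| = 19.0003


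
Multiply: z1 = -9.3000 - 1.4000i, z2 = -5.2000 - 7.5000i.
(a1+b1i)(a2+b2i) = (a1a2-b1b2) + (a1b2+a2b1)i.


Real = -9.3*(-5.2) - (-1.4)*(-7.5) = 48.36 - 10.5 = 37.86
Imag = -9.3*(-7.5) - (5.2)*(-1.4) = 69.75 + 7.28 = 77.03

37.8600 + 77.0300i


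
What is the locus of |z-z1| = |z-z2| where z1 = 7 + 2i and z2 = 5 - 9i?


Equal distances means the locus is the perpendicular bisector of z1 and z2.
Midpoint = ((7+5)/2, (2+(-9))/2) = (6.0000, -3.5000)

Perpendicular bisector through (6.0000, -3.5000)


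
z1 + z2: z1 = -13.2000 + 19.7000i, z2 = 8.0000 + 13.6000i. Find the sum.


Real: -13.2 + 8 = -5.2
Imag: 19.7 + 13.6 = 33.3

-5.2000 + 33.3000i


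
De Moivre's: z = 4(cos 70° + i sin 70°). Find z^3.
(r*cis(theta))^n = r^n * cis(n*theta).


r^3 = 4^3 = 64
n*theta = 3*70° = 210° = 210° (mod 360)
a = 64*cos(210°) = -55.4256
b = 64*sin(210°) = -32.0000

64 cis(210°) = -55.4256 - 32.0000i


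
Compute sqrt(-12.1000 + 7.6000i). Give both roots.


|z| = sqrt(146.41+57.76) = 14.2888
sqrt((|z|+a)/2) = sqrt((14.2888+(-12.1))/2) = sqrt(1.0944) = 1.0461
sqrt((|z|-a)/2) = sqrt((14.2888-(-12.1))/2) = sqrt(13.1944) = 3.6324

±(1.0461 + 3.6324i) i.e. 1.0461 + 3.6324i and -1.0461 - 3.6324i


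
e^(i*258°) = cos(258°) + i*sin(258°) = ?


cos(258°) = -0.2079
sin(258°) = -0.9781

e^(i*258°) = -0.2079 - 0.9781i


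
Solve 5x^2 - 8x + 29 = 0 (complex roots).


disc = (-8)^2 - 4*5*29 = 64 - 580 = -516
sqrt(|disc|) = sqrt(516) = 22.7156
Real part = 8/(2*5) = 0.8000
Imag part = 22.7156/(2*5) = 2.2716

0.8000 ± 2.2716i


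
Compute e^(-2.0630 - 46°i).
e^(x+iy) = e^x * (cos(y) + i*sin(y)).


e^-2.0630 = 0.1271
cos(-46°) = 0.6947
sin(-46°) = -0.7193
Real = 0.1271*0.6947 = 0.0883
Imag = 0.1271*(-0.7193) = -0.0914

0.0883 - 0.0914i


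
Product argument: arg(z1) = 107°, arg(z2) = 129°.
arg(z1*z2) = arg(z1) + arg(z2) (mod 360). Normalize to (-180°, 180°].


arg(z1*z2) = 107° + 129° = 236°
Normalized to (-180°, 180°]: -124°

-124°


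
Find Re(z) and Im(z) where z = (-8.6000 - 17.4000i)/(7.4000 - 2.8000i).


Multiply by conjugate: (-8.6000 - 17.4000i)(7.4000 + 2.8000i) / (7.4^2 + (-2.8)^2)
Numerator real = -8.6*7.4 - (17.4)*(-2.8) = -14.92
Numerator imag = -17.4*7.4 - (-8.6)*(-2.8) = -152.84
Denominator = 62.6
Re(z) = -14.92/62.6 = -0.2383
Im(z) = -152.84/62.6 = -2.4415

Re(z) = -0.2383, Im(z) = -2.4415


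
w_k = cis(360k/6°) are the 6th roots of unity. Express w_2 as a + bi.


Angle = 360*2/6 = 120°
a = cos(120°) = -0.5000
b = sin(120°) = 0.8660

-0.5000 + 0.8660i


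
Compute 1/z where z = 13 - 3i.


|z|^2 = 169+9 = 178
1/z = (13 + 3i)/178

1/z = 0.0730 + 0.0169i


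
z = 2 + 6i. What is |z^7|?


|z| = sqrt(4+36) = sqrt(40) = 6.3246
|z^7| = |z|^7 = (sqrt(40))^7 = 40^3 * sqrt(40) = 64000*sqrt(40)

|z^7| = 64000*sqrt(40) ≈ 404771.5405


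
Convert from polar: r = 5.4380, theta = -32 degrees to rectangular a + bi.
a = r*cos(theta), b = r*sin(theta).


a = 5.4380*cos(-32°) = 5.4380*0.84805 = 4.6117
b = 5.4380*sin(-32°) = 5.4380*(-0.52992) = -2.8817

4.6117 - 2.8817i


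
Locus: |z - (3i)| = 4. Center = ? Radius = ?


|z - z0| = r is a circle with center z0 and radius r.
Center = (0, 3), radius = 4

Circle with center (0, 3) and radius 4


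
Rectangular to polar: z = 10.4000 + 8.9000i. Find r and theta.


r = sqrt(108.16+79.21) = sqrt(187.37) = 13.6883
theta = atan2(8.9, 10.4) = 40.5559 degrees

r = 13.6883, theta = 40.5559 degrees


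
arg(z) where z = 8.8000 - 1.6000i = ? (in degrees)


Re = 8.8, Im = -1.6
arg = atan2(-1.6, 8.8) = -10.3048 degrees

arg(z) = -10.3048 degrees


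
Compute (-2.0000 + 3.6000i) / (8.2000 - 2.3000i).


Conjugate of z2 = 8.2000 + 2.3000i
Numerator: (-2.0000 + 3.6000i)(8.2000 + 2.3000i) = -24.6800 + 24.9200i
Denominator: 8.2^2 + (-2.3)^2 = 72.53
Result = (-24.6800 + 24.9200i)/72.53

-0.3403 + 0.3436i


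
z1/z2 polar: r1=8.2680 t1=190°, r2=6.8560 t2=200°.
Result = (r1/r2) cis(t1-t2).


r = 8.2680 / 6.8560 = 1.2060
theta = 190° - 200° = -10° = 350° (mod 360)

1.2060 cis(350°)


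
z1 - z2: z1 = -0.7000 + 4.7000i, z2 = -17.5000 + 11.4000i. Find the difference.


Real: -0.7 + 17.5 = 16.8
Imag: 4.7 - 11.4 = -6.7

16.8000 - 6.7000i


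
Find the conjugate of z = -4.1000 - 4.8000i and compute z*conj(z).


z_bar = -4.1000 + 4.8000i
z*z_bar = (-4.1)^2 + (-4.8)^2 = 16.81 + 23.04 = 39.85

z_bar = -4.1000 + 4.8000i, z*z_bar = 39.85


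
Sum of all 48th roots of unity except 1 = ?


With w = e^(2*pi*i/48), all 48 of the 48th roots of unity w^0 = 1, w, ..., w^(47) sum to 0: 1 + w + ... + w^(47) = (1 - w^48)/(1 - w) = 0 since w^48 = 1, w ≠ 1.
Removing the root 1: w + w^2 + ... + w^(47) = 0 - 1 = -1

Sum = -1


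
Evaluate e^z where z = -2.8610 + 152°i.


e^-2.8610 = 0.0572
cos(152°) = -0.8829
sin(152°) = 0.4695
Real = 0.0572*(-0.8829) = -0.0505
Imag = 0.0572*0.4695 = 0.0269

-0.0505 + 0.0269i


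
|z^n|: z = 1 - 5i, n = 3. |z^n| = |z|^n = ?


|z| = sqrt(1+25) = sqrt(26) = 5.0990
|z^3| = |z|^3 = (sqrt(26))^3 = 26*sqrt(26)

|z^3| = 26*sqrt(26) ≈ 132.5745


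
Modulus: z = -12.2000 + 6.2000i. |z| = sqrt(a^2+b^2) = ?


|z| = sqrt((-12.2)^2 + 6.2^2) = sqrt(148.84 + 38.44) = sqrt(187.28) = 13.6850

|z| = 13.6850


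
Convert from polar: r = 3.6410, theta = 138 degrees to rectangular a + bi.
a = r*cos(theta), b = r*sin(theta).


a = 3.6410*cos(138°) = 3.6410*(-0.74314) = -2.7058
b = 3.6410*sin(138°) = 3.6410*0.66913 = 2.4363

-2.7058 + 2.4363i


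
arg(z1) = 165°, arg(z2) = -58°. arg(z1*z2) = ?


arg(z1*z2) = 165° - 58° = 107°
Normalized to (-180°, 180°]: 107°

107°


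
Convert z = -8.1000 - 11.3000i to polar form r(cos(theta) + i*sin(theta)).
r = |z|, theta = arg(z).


r = sqrt(65.61+127.69) = sqrt(193.3) = 13.9032
theta = atan2(-11.3, -8.1) = -125.6335 degrees

r = 13.9032, theta = -125.6335 degrees


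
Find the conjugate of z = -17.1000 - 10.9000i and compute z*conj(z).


z_bar = -17.1000 + 10.9000i
z*z_bar = (-17.1)^2 + (-10.9)^2 = 292.41 + 118.81 = 411.22

z_bar = -17.1000 + 10.9000i, z*z_bar = 411.22


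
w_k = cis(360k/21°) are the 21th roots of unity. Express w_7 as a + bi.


Angle = 360*7/21 = 120°
a = cos(120°) = -0.5000
b = sin(120°) = 0.8660

-0.5000 + 0.8660i


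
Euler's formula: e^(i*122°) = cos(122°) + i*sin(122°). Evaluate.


cos(122°) = -0.5299
sin(122°) = 0.8480

e^(i*122°) = -0.5299 + 0.8480i


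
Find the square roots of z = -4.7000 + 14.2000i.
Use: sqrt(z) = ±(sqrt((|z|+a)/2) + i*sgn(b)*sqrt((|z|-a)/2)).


|z| = sqrt(22.09+201.64) = 14.9576
sqrt((|z|+a)/2) = sqrt((14.9576+(-4.7))/2) = sqrt(5.1288) = 2.2647
sqrt((|z|-a)/2) = sqrt((14.9576-(-4.7))/2) = sqrt(9.8288) = 3.1351

±(2.2647 + 3.1351i) i.e. 2.2647 + 3.1351i and -2.2647 - 3.1351i


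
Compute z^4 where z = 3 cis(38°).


r^4 = 3^4 = 81
n*theta = 4*38° = 152° = 152° (mod 360)
a = 81*cos(152°) = -71.5188
b = 81*sin(152°) = 38.0272

81 cis(152°) = -71.5188 + 38.0272i


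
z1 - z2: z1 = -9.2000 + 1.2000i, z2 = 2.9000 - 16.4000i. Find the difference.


Real: -9.2 - 2.9 = -12.1
Imag: 1.2 + 16.4 = 17.6

-12.1000 + 17.6000i


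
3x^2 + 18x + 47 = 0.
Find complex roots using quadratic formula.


disc = 18^2 - 4*3*47 = 324 - 564 = -240
sqrt(|disc|) = sqrt(240) = 15.4919
Real part = -18/(2*3) = -3.0000
Imag part = 15.4919/(2*3) = 2.5820

-3.0000 ± 2.5820i


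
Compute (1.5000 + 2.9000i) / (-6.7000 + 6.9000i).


Conjugate of z2 = -6.7000 - 6.9000i
Numerator: (1.5000 + 2.9000i)(-6.7000 - 6.9000i) = 9.9600 - 29.7800i
Denominator: (-6.7)^2 + 6.9^2 = 92.5
Result = (9.9600 - 29.7800i)/92.5

0.1077 - 0.3219i


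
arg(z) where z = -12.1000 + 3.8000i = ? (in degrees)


Re = -12.1, Im = 3.8
arg = atan2(3.8, -12.1) = 162.5651 degrees

arg(z) = 162.5651 degrees


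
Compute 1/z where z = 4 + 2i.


|z|^2 = 16+4 = 20
1/z = (4 - 2i)/20

1/z = 0.2000 - 0.1000i


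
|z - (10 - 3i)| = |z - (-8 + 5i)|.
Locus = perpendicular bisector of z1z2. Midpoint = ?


Equal distances means the locus is the perpendicular bisector of z1 and z2.
Midpoint = ((10+(-8))/2, (-3+5)/2) = (1.0000, 1.0000)

Perpendicular bisector through (1.0000, 1.0000)


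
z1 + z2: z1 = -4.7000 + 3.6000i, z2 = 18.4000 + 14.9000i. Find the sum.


Real: -4.7 + 18.4 = 13.7
Imag: 3.6 + 14.9 = 18.5

13.7000 + 18.5000i


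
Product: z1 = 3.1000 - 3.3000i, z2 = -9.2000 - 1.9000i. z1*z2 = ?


Real = 3.1*(-9.2) - (-3.3)*(-1.9) = -28.52 - 6.27 = -34.79
Imag = 3.1*(-1.9) - (9.2)*(-3.3) = -5.89 + 30.36 = 24.47

-34.7900 + 24.4700i


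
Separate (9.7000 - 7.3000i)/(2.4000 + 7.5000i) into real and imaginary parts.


Multiply by conjugate: (9.7000 - 7.3000i)(2.4000 - 7.5000i) / (2.4^2 + 7.5^2)
Numerator real = 9.7*2.4 - (7.3)*7.5 = -31.47
Numerator imag = -7.3*2.4 - 9.7*7.5 = -90.27
Denominator = 62.01
Re(z) = -31.47/62.01 = -0.5075
Im(z) = -90.27/62.01 = -1.4557

Re(z) = -0.5075, Im(z) = -1.4557


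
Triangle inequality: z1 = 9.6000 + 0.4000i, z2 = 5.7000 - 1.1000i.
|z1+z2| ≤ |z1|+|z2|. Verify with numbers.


|z1| = sqrt(9.6^2 + 0.4^2) = sqrt(92.32) = 9.6083
|z2| = sqrt(5.7^2 + (-1.1)^2) = sqrt(33.7) = 5.8052
z1+z2 = 15.3000 - 0.7000i
|z1+z2| = sqrt(234.58) = 15.3160
|z1|+|z2| = 9.6083 + 5.8052 = 15.4135

|z1+z2| = 15.3160 ≤ |z1|+|z2| = 15.4135 (verified)


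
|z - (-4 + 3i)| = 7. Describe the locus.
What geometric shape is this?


|z - z0| = r is a circle with center z0 and radius r.
Center = (-4, 3), radius = 7

Circle with center (-4, 3) and radius 7


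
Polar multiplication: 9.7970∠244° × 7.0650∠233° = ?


r = 9.7970 * 7.0650 = 69.2158
theta = 244° + 233° = 477° = 117° (mod 360)

69.2158 cis(117°)


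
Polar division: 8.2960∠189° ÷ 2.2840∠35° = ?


r = 8.2960 / 2.2840 = 3.6322
theta = 189° - 35° = 154° = 154° (mod 360)

3.6322 cis(154°)


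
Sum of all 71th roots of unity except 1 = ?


With w = e^(2*pi*i/71), all 71 of the 71th roots of unity w^0 = 1, w, ..., w^(70) sum to 0: 1 + w + ... + w^(70) = (1 - w^71)/(1 - w) = 0 since w^71 = 1, w ≠ 1.
Removing the root 1: w + w^2 + ... + w^(70) = 0 - 1 = -1

Sum = -1
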